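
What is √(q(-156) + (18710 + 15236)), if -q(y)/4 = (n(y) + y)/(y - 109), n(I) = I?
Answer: √2383527130/265 ≈ 184.23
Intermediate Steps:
q(y) = -8*y/(-109 + y) (q(y) = -4*(y + y)/(y - 109) = -4*2*y/(-109 + y) = -8*y/(-109 + y))
√(q(-156) + (18710 + 15236)) = √(-8*(-156)/(-109 - 156) + (18710 + 15236)) = √(-8*(-156)/(-265) + 33946) = √(-8*(-156)*(-1/265) + 33946) = √(-1248/265 + 33946) = √(8994442/265) = √2383527130/265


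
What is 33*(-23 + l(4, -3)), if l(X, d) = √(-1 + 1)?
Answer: -759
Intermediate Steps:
l(X, d) = 0 (l(X, d) = √0 = 0)
33*(-23 + l(4, -3)) = 33*(-23 + 0) = 33*(-23) = -759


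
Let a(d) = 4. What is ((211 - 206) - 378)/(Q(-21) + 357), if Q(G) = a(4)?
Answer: -373/361 ≈ -1.0332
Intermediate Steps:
Q(G) = 4
((211 - 206) - 378)/(Q(-21) + 357) = ((211 - 206) - 378)/(4 + 357) = (5 - 378)/361 = -373*1/361 = -373/361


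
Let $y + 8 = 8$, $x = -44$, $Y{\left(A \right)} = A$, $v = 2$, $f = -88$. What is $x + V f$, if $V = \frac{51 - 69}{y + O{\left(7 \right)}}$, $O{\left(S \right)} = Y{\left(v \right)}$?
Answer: $748$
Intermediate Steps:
$O{\left(S \right)} = 2$
$y = 0$ ($y = -8 + 8 = 0$)
$V = -9$ ($V = \frac{51 - 69}{0 + 2} = - \frac{18}{2} = \left(-18\right) \frac{1}{2} = -9$)
$x + V f = -44 - -792 = -44 + 792 = 748$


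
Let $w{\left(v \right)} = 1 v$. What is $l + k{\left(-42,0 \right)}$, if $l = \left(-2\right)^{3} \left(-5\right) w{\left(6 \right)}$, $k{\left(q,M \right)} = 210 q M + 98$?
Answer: $338$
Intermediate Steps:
$w{\left(v \right)} = v$
$k{\left(q,M \right)} = 98 + 210 M q$ ($k{\left(q,M \right)} = 210 M q + 98 = 98 + 210 M q$)
$l = 240$ ($l = \left(-2\right)^{3} \left(-5\right) 6 = \left(-8\right) \left(-5\right) 6 = 40 \cdot 6 = 240$)
$l + k{\left(-42,0 \right)} = 240 + \left(98 + 210 \cdot 0 \left(-42\right)\right) = 240 + \left(98 + 0\right) = 240 + 98 = 338$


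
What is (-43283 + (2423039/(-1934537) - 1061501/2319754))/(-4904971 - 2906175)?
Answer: 194246626889109577/35053688908679087108 ≈ 0.0055414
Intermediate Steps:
(-43283 + (2423039/(-1934537) - 1061501/2319754))/(-4904971 - 2906175) = (-43283 + (2423039*(-1/1934537) - 1061501*1/2319754))/(-7811146) = (-43283 + (-2423039/1934537 - 1061501/2319754))*(-1/7811146) = (-43283 - 7674367372443/4487649943898)*(-1/7811146) = -194246626889109577/4487649943898*(-1/7811146) = 194246626889109577/35053688908679087108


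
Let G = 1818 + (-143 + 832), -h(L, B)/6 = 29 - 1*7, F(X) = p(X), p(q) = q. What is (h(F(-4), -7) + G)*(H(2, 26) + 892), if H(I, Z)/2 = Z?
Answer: 2242000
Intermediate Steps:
F(X) = X
H(I, Z) = 2*Z
h(L, B) = -132 (h(L, B) = -6*(29 - 1*7) = -6*(29 - 7) = -6*22 = -132)
G = 2507 (G = 1818 + 689 = 2507)
(h(F(-4), -7) + G)*(H(2, 26) + 892) = (-132 + 2507)*(2*26 + 892) = 2375*(52 + 892) = 2375*944 = 2242000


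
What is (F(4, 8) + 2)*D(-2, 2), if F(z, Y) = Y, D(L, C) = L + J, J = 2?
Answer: 0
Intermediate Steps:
D(L, C) = 2 + L (D(L, C) = L + 2 = 2 + L)
(F(4, 8) + 2)*D(-2, 2) = (8 + 2)*(2 - 2) = 10*0 = 0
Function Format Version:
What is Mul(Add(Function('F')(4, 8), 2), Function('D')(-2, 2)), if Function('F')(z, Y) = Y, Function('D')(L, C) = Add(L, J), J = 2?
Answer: 0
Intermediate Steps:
Function('D')(L, C) = Add(2, L) (Function('D')(L, C) = Add(L, 2) = Add(2, L))
Mul(Add(Function('F')(4, 8), 2), Function('D')(-2, 2)) = Mul(Add(8, 2), Add(2, -2)) = Mul(10, 0) = 0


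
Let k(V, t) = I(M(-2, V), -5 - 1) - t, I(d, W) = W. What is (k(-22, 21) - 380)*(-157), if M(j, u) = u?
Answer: 63899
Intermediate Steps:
k(V, t) = -6 - t (k(V, t) = (-5 - 1) - t = -6 - t)
(k(-22, 21) - 380)*(-157) = ((-6 - 1*21) - 380)*(-157) = ((-6 - 21) - 380)*(-157) = (-27 - 380)*(-157) = -407*(-157) = 63899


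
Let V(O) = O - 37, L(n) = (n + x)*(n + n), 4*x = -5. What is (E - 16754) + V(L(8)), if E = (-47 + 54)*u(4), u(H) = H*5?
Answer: -16543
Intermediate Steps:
x = -5/4 (x = (¼)*(-5) = -5/4 ≈ -1.2500)
L(n) = 2*n*(-5/4 + n) (L(n) = (n - 5/4)*(n + n) = (-5/4 + n)*(2*n) = 2*n*(-5/4 + n))
V(O) = -37 + O
u(H) = 5*H
E = 140 (E = (-47 + 54)*(5*4) = 7*20 = 140)
(E - 16754) + V(L(8)) = (140 - 16754) + (-37 + (½)*8*(-5 + 4*8)) = -16614 + (-37 + (½)*8*(-5 + 32)) = -16614 + (-37 + (½)*8*27) = -16614 + (-37 + 108) = -16614 + 71 = -16543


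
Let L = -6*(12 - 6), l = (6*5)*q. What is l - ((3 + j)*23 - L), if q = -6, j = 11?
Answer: -538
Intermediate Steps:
l = -180 (l = (6*5)*(-6) = 30*(-6) = -180)
L = -36 (L = -6*6 = -36)
l - ((3 + j)*23 - L) = -180 - ((3 + 11)*23 - 1*(-36)) = -180 - (14*23 + 36) = -180 - (322 + 36) = -180 - 1*358 = -180 - 358 = -538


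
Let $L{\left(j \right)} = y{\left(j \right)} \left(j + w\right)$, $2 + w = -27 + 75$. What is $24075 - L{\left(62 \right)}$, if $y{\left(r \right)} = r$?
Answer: $17379$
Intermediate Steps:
$w = 46$ ($w = -2 + \left(-27 + 75\right) = -2 + 48 = 46$)
$L{\left(j \right)} = j \left(46 + j\right)$ ($L{\left(j \right)} = j \left(j + 46\right) = j \left(46 + j\right)$)
$24075 - L{\left(62 \right)} = 24075 - 62 \left(46 + 62\right) = 24075 - 62 \cdot 108 = 24075 - 6696 = 17379$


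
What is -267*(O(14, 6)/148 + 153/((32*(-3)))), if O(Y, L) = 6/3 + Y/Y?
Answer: 497421/1184 ≈ 420.12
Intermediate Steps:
O(Y, L) = 3 (O(Y, L) = 6*(⅓) + 1 = 2 + 1 = 3)
-267*(O(14, 6)/148 + 153/((32*(-3)))) = -267*(3/148 + 153/((32*(-3)))) = -267*(3*(1/148) + 153/(-96)) = -267*(3/148 + 153*(-1/96)) = -267*(3/148 - 51/32) = -267*(-1863/1184) = 497421/1184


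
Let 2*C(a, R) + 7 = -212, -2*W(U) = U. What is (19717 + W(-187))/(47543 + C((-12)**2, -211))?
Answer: 39621/94867 ≈ 0.41765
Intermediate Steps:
W(U) = -U/2
C(a, R) = -219/2 (C(a, R) = -7/2 + (1/2)*(-212) = -7/2 - 106 = -219/2)
(19717 + W(-187))/(47543 + C((-12)**2, -211)) = (19717 - 1/2*(-187))/(47543 - 219/2) = (19717 + 187/2)/(94867/2) = (39621/2)*(2/94867) = 39621/94867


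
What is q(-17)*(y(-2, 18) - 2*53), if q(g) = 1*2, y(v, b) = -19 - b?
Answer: -286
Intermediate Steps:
q(g) = 2
q(-17)*(y(-2, 18) - 2*53) = 2*((-19 - 1*18) - 2*53) = 2*((-19 - 18) - 106) = 2*(-37 - 106) = 2*(-143) = -286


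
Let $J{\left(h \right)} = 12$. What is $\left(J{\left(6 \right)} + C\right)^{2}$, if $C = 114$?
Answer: $15876$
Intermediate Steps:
$\left(J{\left(6 \right)} + C\right)^{2} = \left(12 + 114\right)^{2} = 126^{2} = 15876$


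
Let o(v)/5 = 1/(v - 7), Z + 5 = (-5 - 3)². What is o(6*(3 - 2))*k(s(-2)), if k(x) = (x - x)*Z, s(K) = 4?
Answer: 0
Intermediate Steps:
Z = 59 (Z = -5 + (-5 - 3)² = -5 + (-8)² = -5 + 64 = 59)
k(x) = 0 (k(x) = (x - x)*59 = 0*59 = 0)
o(v) = 5/(-7 + v) (o(v) = 5/(v - 7) = 5/(-7 + v))
o(6*(3 - 2))*k(s(-2)) = (5/(-7 + 6*(3 - 2)))*0 = (5/(-7 + 6*1))*0 = (5/(-7 + 6))*0 = (5/(-1))*0 = (5*(-1))*0 = -5*0 = 0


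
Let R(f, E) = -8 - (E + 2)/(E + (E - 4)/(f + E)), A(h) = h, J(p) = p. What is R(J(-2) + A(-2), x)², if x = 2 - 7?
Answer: 1225/16 ≈ 76.563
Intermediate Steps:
x = -5
R(f, E) = -8 - (2 + E)/(E + (-4 + E)/(E + f))
R(J(-2) + A(-2), x)² = ((32 - 10*(-5) - 9*(-5)² - 2*(-2 - 2) - 9*(-5)*(-2 - 2))/(-4 - 5 + (-5)² - 5*(-2 - 2)))² = ((32 + 50 - 9*25 - 2*(-4) - 9*(-5)*(-4))/(-4 - 5 + 25 - 5*(-4)))² = ((32 + 50 - 225 + 8 - 180)/(-4 - 5 + 25 + 20))² = (-315/36)² = ((1/36)*(-315))² = (-35/4)² = 1225/16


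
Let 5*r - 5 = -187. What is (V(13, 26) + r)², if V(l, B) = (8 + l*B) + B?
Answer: 2815684/25 ≈ 1.1263e+5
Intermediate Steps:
r = -182/5 (r = 1 + (⅕)*(-187) = 1 - 187/5 = -182/5 ≈ -36.400)
V(l, B) = 8 + B + B*l (V(l, B) = (8 + B*l) + B = 8 + B + B*l)
(V(13, 26) + r)² = ((8 + 26 + 26*13) - 182/5)² = ((8 + 26 + 338) - 182/5)² = (372 - 182/5)² = (1678/5)² = 2815684/25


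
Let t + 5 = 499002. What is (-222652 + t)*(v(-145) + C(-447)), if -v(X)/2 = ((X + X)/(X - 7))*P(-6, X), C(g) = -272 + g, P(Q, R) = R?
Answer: -1740144465/38 ≈ -4.5793e+7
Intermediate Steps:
t = 498997 (t = -5 + 499002 = 498997)
v(X) = -4*X²/(-7 + X) (v(X) = -2*(X + X)/(X - 7)*X = -2*(2*X)/(-7 + X)*X = -2*2*X/(-7 + X)*X = -4*X²/(-7 + X))
(-222652 + t)*(v(-145) + C(-447)) = (-222652 + 498997)*(-4*(-145)²/(-7 - 145) + (-272 - 447)) = 276345*(-4*21025/(-152) - 719) = 276345*(-4*21025*(-1/152) - 719) = 276345*(21025/38 - 719) = 276345*(-6297/38) = -1740144465/38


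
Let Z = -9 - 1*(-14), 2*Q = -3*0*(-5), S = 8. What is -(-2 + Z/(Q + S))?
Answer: 11/8 ≈ 1.3750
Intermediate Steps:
Q = 0 (Q = (-3*0*(-5))/2 = (0*(-5))/2 = (½)*0 = 0)
Z = 5 (Z = -9 + 14 = 5)
-(-2 + Z/(Q + S)) = -(-2 + 5/(0 + 8)) = -(-2 + 5/8) = -1*(-11/8) = 11/8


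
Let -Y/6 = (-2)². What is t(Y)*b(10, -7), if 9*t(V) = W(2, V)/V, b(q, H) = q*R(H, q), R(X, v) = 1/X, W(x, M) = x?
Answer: 5/378 ≈ 0.013228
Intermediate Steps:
Y = -24 (Y = -6*(-2)² = -6*4 = -24)
b(q, H) = q/H
t(V) = 2/(9*V) (t(V) = (2/V)/9 = 2/(9*V))
t(Y)*b(10, -7) = ((2/9)/(-24))*(10/(-7)) = ((2/9)*(-1/24))*(10*(-⅐)) = -1/108*(-10/7) = 5/378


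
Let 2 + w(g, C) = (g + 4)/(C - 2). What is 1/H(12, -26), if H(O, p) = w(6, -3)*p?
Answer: 1/104 ≈ 0.0096154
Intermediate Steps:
w(g, C) = -2 + (4 + g)/(-2 + C) (w(g, C) = -2 + (g + 4)/(C - 2) = -2 + (4 + g)/(-2 + C))
H(O, p) = -4*p (H(O, p) = ((8 + 6 - 2*(-3))/(-2 - 3))*p = ((8 + 6 + 6)/(-5))*p = (-1/5*20)*p = -4*p)
1/H(12, -26) = 1/(-4*(-26)) = 1/104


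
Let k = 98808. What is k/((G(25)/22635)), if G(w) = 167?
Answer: 2236519080/167 ≈ 1.3392e+7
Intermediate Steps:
k/((G(25)/22635)) = 98808/((167/22635)) = 98808/((167*(1/22635))) = 98808/(167/22635) = 98808*(22635/167) = 2236519080/167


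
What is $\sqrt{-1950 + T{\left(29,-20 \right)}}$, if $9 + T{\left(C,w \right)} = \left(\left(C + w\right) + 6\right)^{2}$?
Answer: $17 i \sqrt{6} \approx 41.641 i$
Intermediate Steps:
$T{\left(C,w \right)} = -9 + \left(6 + C + w\right)^{2}$ ($T{\left(C,w \right)} = -9 + \left(\left(C + w\right) + 6\right)^{2} = -9 + \left(6 + C + w\right)^{2}$)
$\sqrt{-1950 + T{\left(29,-20 \right)}} = \sqrt{-1950 - \left(9 - \left(6 + 29 - 20\right)^{2}\right)} = \sqrt{-1950 - \left(9 - 15^{2}\right)} = \sqrt{-1950 + \left(-9 + 225\right)} = \sqrt{-1950 + 216} = \sqrt{-1734} = 17 i \sqrt{6}$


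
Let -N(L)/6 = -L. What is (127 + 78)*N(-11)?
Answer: -13530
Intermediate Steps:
N(L) = 6*L (N(L) = -(-6)*L = 6*L)
(127 + 78)*N(-11) = (127 + 78)*(6*(-11)) = 205*(-66) = -13530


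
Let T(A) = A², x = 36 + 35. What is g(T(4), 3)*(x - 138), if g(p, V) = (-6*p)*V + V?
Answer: 19095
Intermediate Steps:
x = 71
g(p, V) = V - 6*V*p (g(p, V) = -6*V*p + V = V - 6*V*p)
g(T(4), 3)*(x - 138) = (3*(1 - 6*4²))*(71 - 138) = (3*(1 - 6*16))*(-67) = (3*(1 - 96))*(-67) = (3*(-95))*(-67) = -285*(-67) = 19095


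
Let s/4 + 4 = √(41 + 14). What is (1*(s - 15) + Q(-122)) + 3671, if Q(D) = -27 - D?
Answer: 3735 + 4*√55 ≈ 3764.7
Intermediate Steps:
s = -16 + 4*√55 (s = -16 + 4*√(41 + 14) = -16 + 4*√55 ≈ 13.665)
(1*(s - 15) + Q(-122)) + 3671 = (1*((-16 + 4*√55) - 15) + (-27 - 1*(-122))) + 3671 = (1*(-31 + 4*√55) + (-27 + 122)) + 3671 = ((-31 + 4*√55) + 95) + 3671 = (64 + 4*√55) + 3671 = 3735 + 4*√55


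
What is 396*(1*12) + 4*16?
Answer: 4816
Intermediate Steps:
396*(1*12) + 4*16 = 396*12 + 64 = 4752 + 64 = 4816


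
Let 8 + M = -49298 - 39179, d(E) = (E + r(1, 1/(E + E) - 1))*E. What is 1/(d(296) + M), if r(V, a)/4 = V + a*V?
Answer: -1/867 ≈ -0.0011534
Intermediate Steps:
r(V, a) = 4*V + 4*V*a (r(V, a) = 4*(V + a*V) = 4*(V + V*a) = 4*V + 4*V*a)
d(E) = E*(E + 2/E) (d(E) = (E + 4*1*(1 + (1/(E + E) - 1)))*E = (E + 4*1*(1 + (1/(2*E) - 1)))*E = (E + 4*1*(1 + (-1 + 1/(2*E))))*E = (E + 4*1*(1/(2*E)))*E = (E + 2/E)*E = E*(E + 2/E))
M = -88485 (M = -8 + (-49298 - 39179) = -8 - 88477 = -88485)
1/(d(296) + M) = 1/((2 + 296**2) - 88485) = 1/((2 + 87616) - 88485) = 1/(87618 - 88485) = 1/(-867) = -1/867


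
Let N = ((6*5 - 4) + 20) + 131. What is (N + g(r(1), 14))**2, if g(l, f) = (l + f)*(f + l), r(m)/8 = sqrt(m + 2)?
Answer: 469753 + 253120*sqrt(3) ≈ 9.0817e+5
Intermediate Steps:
r(m) = 8*sqrt(2 + m) (r(m) = 8*sqrt(m + 2) = 8*sqrt(2 + m))
g(l, f) = (f + l)**2 (g(l, f) = (f + l)*(f + l) = (f + l)**2)
N = 177 (N = ((30 - 4) + 20) + 131 = (26 + 20) + 131 = 46 + 131 = 177)
(N + g(r(1), 14))**2 = (177 + (14 + 8*sqrt(2 + 1))**2)**2 = (177 + (14 + 8*sqrt(3))**2)**2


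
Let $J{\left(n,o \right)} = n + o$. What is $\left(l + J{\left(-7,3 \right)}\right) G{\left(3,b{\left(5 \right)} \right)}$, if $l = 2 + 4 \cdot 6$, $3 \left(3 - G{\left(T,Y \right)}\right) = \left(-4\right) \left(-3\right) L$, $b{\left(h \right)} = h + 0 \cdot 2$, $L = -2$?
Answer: $242$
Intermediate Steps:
$b{\left(h \right)} = h$ ($b{\left(h \right)} = h + 0 = h$)
$G{\left(T,Y \right)} = 11$ ($G{\left(T,Y \right)} = 3 - \frac{\left(-4\right) \left(-3\right) \left(-2\right)}{3} = 3 - \frac{12 \left(-2\right)}{3} = 3 - -8 = 3 + 8 = 11$)
$l = 26$ ($l = 2 + 24 = 26$)
$\left(l + J{\left(-7,3 \right)}\right) G{\left(3,b{\left(5 \right)} \right)} = \left(26 + \left(-7 + 3\right)\right) 11 = \left(26 - 4\right) 11 = 22 \cdot 11 = 242$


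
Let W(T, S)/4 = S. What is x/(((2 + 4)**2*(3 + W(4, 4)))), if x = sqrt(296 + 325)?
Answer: sqrt(69)/228 ≈ 0.036433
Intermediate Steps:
x = 3*sqrt(69) (x = sqrt(621) = 3*sqrt(69) ≈ 24.920)
W(T, S) = 4*S
x/(((2 + 4)**2*(3 + W(4, 4)))) = (3*sqrt(69))/(((2 + 4)**2*(3 + 4*4))) = (3*sqrt(69))/((6**2*(3 + 16))) = (3*sqrt(69))/((36*19)) = (3*sqrt(69))/684 = (3*sqrt(69))*(1/684) = sqrt(69)/228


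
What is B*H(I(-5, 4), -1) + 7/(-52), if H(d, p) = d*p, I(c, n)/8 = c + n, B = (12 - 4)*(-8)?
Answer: -26631/52 ≈ -512.13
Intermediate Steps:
B = -64 (B = 8*(-8) = -64)
I(c, n) = 8*c + 8*n (I(c, n) = 8*(c + n) = 8*c + 8*n)
B*H(I(-5, 4), -1) + 7/(-52) = -64*(8*(-5) + 8*4)*(-1) + 7/(-52) = -64*(-40 + 32)*(-1) + 7*(-1/52) = -(-512)*(-1) - 7/52 = -64*8 - 7/52 = -512 - 7/52 = -26631/52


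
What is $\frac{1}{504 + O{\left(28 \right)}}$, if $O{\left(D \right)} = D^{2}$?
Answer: $\frac{1}{1288} \approx 0.0007764$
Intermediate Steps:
$\frac{1}{504 + O{\left(28 \right)}} = \frac{1}{504 + 28^{2}} = \frac{1}{504 + 784} = \frac{1}{1288}$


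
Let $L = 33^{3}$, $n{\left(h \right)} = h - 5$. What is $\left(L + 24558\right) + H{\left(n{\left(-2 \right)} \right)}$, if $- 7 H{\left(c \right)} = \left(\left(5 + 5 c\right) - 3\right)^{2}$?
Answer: $\frac{422376}{7} \approx 60339.0$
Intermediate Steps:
$n{\left(h \right)} = -5 + h$
$L = 35937$
$H{\left(c \right)} = - \frac{\left(2 + 5 c\right)^{2}}{7}$ ($H{\left(c \right)} = - \frac{\left(\left(5 + 5 c\right) - 3\right)^{2}}{7} = - \frac{\left(2 + 5 c\right)^{2}}{7}$)
$\left(L + 24558\right) + H{\left(n{\left(-2 \right)} \right)} = \left(35937 + 24558\right) - \frac{\left(2 + 5 \left(-5 - 2\right)\right)^{2}}{7} = 60495 - \frac{\left(2 + 5 \left(-7\right)\right)^{2}}{7} = 60495 - \frac{\left(2 - 35\right)^{2}}{7} = 60495 - \frac{\left(-33\right)^{2}}{7} = 60495 - \frac{1089}{7} = \frac{422376}{7}$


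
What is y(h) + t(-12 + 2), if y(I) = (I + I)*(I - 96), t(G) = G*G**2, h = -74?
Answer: 24160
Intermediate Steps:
t(G) = G**3
y(I) = 2*I*(-96 + I) (y(I) = (2*I)*(-96 + I) = 2*I*(-96 + I))
y(h) + t(-12 + 2) = 2*(-74)*(-96 - 74) + (-12 + 2)**3 = 2*(-74)*(-170) + (-10)**3 = 25160 - 1000 = 24160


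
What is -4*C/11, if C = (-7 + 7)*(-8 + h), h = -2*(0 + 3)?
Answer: 0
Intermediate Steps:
h = -6 (h = -2*3 = -6)
C = 0 (C = (-7 + 7)*(-8 - 6) = 0*(-14) = 0)
-4*C/11 = -4*0/11 = 0*(1/11) = 0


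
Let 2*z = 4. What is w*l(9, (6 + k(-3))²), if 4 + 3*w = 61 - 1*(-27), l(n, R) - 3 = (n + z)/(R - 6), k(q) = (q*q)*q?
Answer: 36848/435 ≈ 84.708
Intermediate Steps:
z = 2 (z = (½)*4 = 2)
k(q) = q³ (k(q) = q²*q = q³)
l(n, R) = 3 + (2 + n)/(-6 + R) (l(n, R) = 3 + (n + 2)/(R - 6) = 3 + (2 + n)/(-6 + R))
w = 28 (w = -4/3 + (61 - 1*(-27))/3 = -4/3 + (61 + 27)/3 = -4/3 + (⅓)*88 = -4/3 + 88/3 = 28)
w*l(9, (6 + k(-3))²) = 28*((-16 + 9 + 3*(6 + (-3)³)²)/(-6 + (6 + (-3)³)²)) = 28*((-16 + 9 + 3*(6 - 27)²)/(-6 + (6 - 27)²)) = 28*((-16 + 9 + 3*(-21)²)/(-6 + (-21)²)) = 28*((-16 + 9 + 3*441)/(-6 + 441)) = 28*((-16 + 9 + 1323)/435) = 28*((1/435)*1316) = 28*(1316/435) = 36848/435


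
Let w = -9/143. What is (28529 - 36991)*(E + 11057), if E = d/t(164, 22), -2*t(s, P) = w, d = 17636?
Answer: -43523526958/9 ≈ -4.8360e+9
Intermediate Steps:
w = -9/143 (w = -9*1/143 = -9/143 ≈ -0.062937)
t(s, P) = 9/286 (t(s, P) = -½*(-9/143) = 9/286)
E = 5043896/9 (E = 17636/(9/286) = 17636*(286/9) = 5043896/9 ≈ 5.6043e+5)
(28529 - 36991)*(E + 11057) = (28529 - 36991)*(5043896/9 + 11057) = -8462*5143409/9 = -43523526958/9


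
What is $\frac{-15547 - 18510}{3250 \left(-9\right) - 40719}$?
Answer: $\frac{34057}{69969} \approx 0.48674$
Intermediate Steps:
$\frac{-15547 - 18510}{3250 \left(-9\right) - 40719} = - \frac{34057}{-29250 - 40719} = - \frac{34057}{-69969} = \left(-34057\right) \left(- \frac{1}{69969}\right) = \frac{34057}{69969}$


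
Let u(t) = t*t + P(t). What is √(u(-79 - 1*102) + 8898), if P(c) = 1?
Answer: 2*√10415 ≈ 204.11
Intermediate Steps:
u(t) = 1 + t² (u(t) = t*t + 1 = t² + 1 = 1 + t²)
√(u(-79 - 1*102) + 8898) = √((1 + (-79 - 1*102)²) + 8898) = √((1 + (-79 - 102)²) + 8898) = √((1 + (-181)²) + 8898) = √((1 + 32761) + 8898) = √(32762 + 8898) = √41660 = 2*√10415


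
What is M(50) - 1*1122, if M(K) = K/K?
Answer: -1121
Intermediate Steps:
M(K) = 1
M(50) - 1*1122 = 1 - 1*1122 = 1 - 1122 = -1121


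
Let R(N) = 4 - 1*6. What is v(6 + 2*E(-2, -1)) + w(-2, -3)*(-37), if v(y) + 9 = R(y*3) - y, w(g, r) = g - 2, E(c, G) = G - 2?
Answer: 137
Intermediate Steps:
E(c, G) = -2 + G
w(g, r) = -2 + g
R(N) = -2 (R(N) = 4 - 6 = -2)
v(y) = -11 - y (v(y) = -9 + (-2 - y) = -11 - y)
v(6 + 2*E(-2, -1)) + w(-2, -3)*(-37) = (-11 - (6 + 2*(-2 - 1))) + (-2 - 2)*(-37) = (-11 - (6 + 2*(-3))) - 4*(-37) = (-11 - (6 - 6)) + 148 = (-11 - 1*0) + 148 = (-11 + 0) + 148 = -11 + 148 = 137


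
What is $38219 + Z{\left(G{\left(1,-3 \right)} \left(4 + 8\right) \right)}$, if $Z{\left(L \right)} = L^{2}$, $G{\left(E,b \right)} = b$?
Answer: $39515$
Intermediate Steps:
$38219 + Z{\left(G{\left(1,-3 \right)} \left(4 + 8\right) \right)} = 38219 + \left(- 3 \left(4 + 8\right)\right)^{2} = 38219 + \left(\left(-3\right) 12\right)^{2} = 38219 + \left(-36\right)^{2} = 38219 + 1296 = 39515$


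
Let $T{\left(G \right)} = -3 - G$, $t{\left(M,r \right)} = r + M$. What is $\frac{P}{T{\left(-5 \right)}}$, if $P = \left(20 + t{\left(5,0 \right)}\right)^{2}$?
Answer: $\frac{625}{2} \approx 312.5$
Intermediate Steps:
$t{\left(M,r \right)} = M + r$
$P = 625$ ($P = \left(20 + \left(5 + 0\right)\right)^{2} = \left(20 + 5\right)^{2} = 25^{2} = 625$)
$\frac{P}{T{\left(-5 \right)}} = \frac{625}{-3 - -5} = \frac{625}{-3 + 5} = \frac{625}{2}$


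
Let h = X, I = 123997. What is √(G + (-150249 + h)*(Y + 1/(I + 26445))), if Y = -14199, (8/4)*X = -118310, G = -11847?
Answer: √16823610585403289567/75221 ≈ 54528.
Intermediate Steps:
X = -59155 (X = (½)*(-118310) = -59155)
h = -59155
√(G + (-150249 + h)*(Y + 1/(I + 26445))) = √(-11847 + (-150249 - 59155)*(-14199 + 1/(123997 + 26445))) = √(-11847 - 209404*(-14199 + 1/150442)) = √(-11847 - 209404*(-2136125957/150442)) = √(-11847 + 223656659949814/75221) = √(223655768806627/75221) = √16823610585403289567/75221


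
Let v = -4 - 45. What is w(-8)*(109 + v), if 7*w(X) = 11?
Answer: 660/7 ≈ 94.286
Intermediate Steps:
w(X) = 11/7 (w(X) = (⅐)*11 = 11/7)
v = -49
w(-8)*(109 + v) = 11*(109 - 49)/7 = (11/7)*60 = 660/7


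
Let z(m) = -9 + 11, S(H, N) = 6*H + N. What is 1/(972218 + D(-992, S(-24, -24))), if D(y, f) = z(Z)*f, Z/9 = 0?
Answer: 1/971882 ≈ 1.0289e-6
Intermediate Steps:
S(H, N) = N + 6*H
Z = 0 (Z = 9*0 = 0)
z(m) = 2
D(y, f) = 2*f
1/(972218 + D(-992, S(-24, -24))) = 1/(972218 + 2*(-24 + 6*(-24))) = 1/(972218 + 2*(-24 - 144)) = 1/(972218 + 2*(-168)) = 1/(972218 - 336) = 1/971882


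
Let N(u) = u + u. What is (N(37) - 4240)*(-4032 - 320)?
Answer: 18130432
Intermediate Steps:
N(u) = 2*u
(N(37) - 4240)*(-4032 - 320) = (2*37 - 4240)*(-4032 - 320) = (74 - 4240)*(-4352) = -4166*(-4352) = 18130432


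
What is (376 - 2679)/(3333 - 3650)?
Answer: 2303/317 ≈ 7.2650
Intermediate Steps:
(376 - 2679)/(3333 - 3650) = -2303/(-317) = -2303*(-1/317) = 2303/317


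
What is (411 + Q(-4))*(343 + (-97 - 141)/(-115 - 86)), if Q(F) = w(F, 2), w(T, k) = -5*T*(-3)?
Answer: 8094177/67 ≈ 1.2081e+5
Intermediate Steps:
w(T, k) = 15*T
Q(F) = 15*F
(411 + Q(-4))*(343 + (-97 - 141)/(-115 - 86)) = (411 + 15*(-4))*(343 + (-97 - 141)/(-115 - 86)) = (411 - 60)*(343 - 238/(-201)) = 351*(343 - 238*(-1/201)) = 351*(343 + 238/201) = 351*(69181/201) = 8094177/67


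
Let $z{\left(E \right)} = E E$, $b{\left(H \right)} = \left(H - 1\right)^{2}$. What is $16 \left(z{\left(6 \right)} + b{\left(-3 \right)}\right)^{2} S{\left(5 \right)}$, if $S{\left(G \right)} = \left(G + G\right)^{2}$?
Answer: $4326400$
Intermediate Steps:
$S{\left(G \right)} = 4 G^{2}$ ($S{\left(G \right)} = \left(2 G\right)^{2} = 4 G^{2}$)
$b{\left(H \right)} = \left(-1 + H\right)^{2}$
$z{\left(E \right)} = E^{2}$
$16 \left(z{\left(6 \right)} + b{\left(-3 \right)}\right)^{2} S{\left(5 \right)} = 16 \left(6^{2} + \left(-1 - 3\right)^{2}\right)^{2} \cdot 4 \cdot 5^{2} = 16 \left(36 + \left(-4\right)^{2}\right)^{2} \cdot 4 \cdot 25 = 16 \left(36 + 16\right)^{2} \cdot 100 = 16 \cdot 52^{2} \cdot 100 = 16 \cdot 2704 \cdot 100 = 43264 \cdot 100 = 4326400$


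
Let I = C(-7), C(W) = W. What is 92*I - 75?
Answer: -719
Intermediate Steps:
I = -7
92*I - 75 = 92*(-7) - 75 = -644 - 75 = -719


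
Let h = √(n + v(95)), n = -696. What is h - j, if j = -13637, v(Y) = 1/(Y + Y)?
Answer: 13637 + I*√25125410/190 ≈ 13637.0 + 26.382*I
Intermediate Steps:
v(Y) = 1/(2*Y)
h = I*√25125410/190 (h = √(-696 + (½)/95) = √(-696 + (½)*(1/95)) = √(-696 + 1/190) = √(-132239/190) = I*√25125410/190 ≈ 26.382*I)
h - j = I*√25125410/190 - 1*(-13637) = I*√25125410/190 + 13637 = 13637 + I*√25125410/190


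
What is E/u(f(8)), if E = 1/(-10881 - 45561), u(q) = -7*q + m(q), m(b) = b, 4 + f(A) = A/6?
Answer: -1/903072 ≈ -1.1073e-6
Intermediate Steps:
f(A) = -4 + A/6
u(q) = -6*q (u(q) = -7*q + q = -6*q)
E = -1/56442 (E = 1/(-56442) = -1/56442 ≈ -1.7717e-5)
E/u(f(8)) = -(-1/(6*(-4 + (⅙)*8)))/56442 = -(-1/(6*(-4 + 4/3)))/56442 = -1/(56442*((-6*(-8/3)))) = -1/56442/16 = -1/56442*1/16 = -1/903072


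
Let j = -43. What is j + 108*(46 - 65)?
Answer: -2095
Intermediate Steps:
j + 108*(46 - 65) = -43 + 108*(46 - 65) = -43 + 108*(-19) = -43 - 2052 = -2095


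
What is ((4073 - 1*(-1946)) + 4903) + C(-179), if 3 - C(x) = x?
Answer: 11104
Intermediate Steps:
C(x) = 3 - x
((4073 - 1*(-1946)) + 4903) + C(-179) = ((4073 - 1*(-1946)) + 4903) + (3 - 1*(-179)) = ((4073 + 1946) + 4903) + (3 + 179) = (6019 + 4903) + 182 = 10922 + 182 = 11104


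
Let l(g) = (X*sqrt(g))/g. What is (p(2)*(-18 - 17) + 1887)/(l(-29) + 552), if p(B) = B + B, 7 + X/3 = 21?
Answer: 2330498/736515 + 12229*I*sqrt(29)/1473030 ≈ 3.1642 + 0.044707*I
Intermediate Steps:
X = 42 (X = -21 + 3*21 = -21 + 63 = 42)
p(B) = 2*B
l(g) = 42/sqrt(g) (l(g) = (42*sqrt(g))/g = 42/sqrt(g))
(p(2)*(-18 - 17) + 1887)/(l(-29) + 552) = ((2*2)*(-18 - 17) + 1887)/(42/sqrt(-29) + 552) = (4*(-35) + 1887)/(42*(-I*sqrt(29)/29) + 552) = (-140 + 1887)/(-42*I*sqrt(29)/29 + 552) = 1747/(552 - 42*I*sqrt(29)/29)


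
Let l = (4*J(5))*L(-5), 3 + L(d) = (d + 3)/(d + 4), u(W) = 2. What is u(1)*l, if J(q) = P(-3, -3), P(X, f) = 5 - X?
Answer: -64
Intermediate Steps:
J(q) = 8 (J(q) = 5 - 1*(-3) = 5 + 3 = 8)
L(d) = -3 + (3 + d)/(4 + d) (L(d) = -3 + (d + 3)/(d + 4) = -3 + (3 + d)/(4 + d))
l = -32 (l = (4*8)*((-9 - 2*(-5))/(4 - 5)) = 32*((-9 + 10)/(-1)) = 32*(-1*1) = 32*(-1) = -32)
u(1)*l = 2*(-32) = -64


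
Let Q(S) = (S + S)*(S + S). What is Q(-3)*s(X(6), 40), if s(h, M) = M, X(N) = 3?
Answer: 1440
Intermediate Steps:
Q(S) = 4*S² (Q(S) = (2*S)*(2*S) = 4*S²)
Q(-3)*s(X(6), 40) = (4*(-3)²)*40 = (4*9)*40 = 36*40 = 1440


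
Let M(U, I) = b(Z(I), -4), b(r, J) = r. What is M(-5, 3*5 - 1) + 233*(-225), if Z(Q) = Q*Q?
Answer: -52229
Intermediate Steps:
Z(Q) = Q²
M(U, I) = I²
M(-5, 3*5 - 1) + 233*(-225) = (3*5 - 1)² + 233*(-225) = (15 - 1)² - 52425 = 14² - 52425 = 196 - 52425 = -52229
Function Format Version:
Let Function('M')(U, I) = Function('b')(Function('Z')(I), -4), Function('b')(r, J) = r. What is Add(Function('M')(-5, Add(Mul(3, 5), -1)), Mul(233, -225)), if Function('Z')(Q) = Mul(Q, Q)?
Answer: -52229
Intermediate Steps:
Function('Z')(Q) = Pow(Q, 2)
Function('M')(U, I) = Pow(I, 2)
Add(Function('M')(-5, Add(Mul(3, 5), -1)), Mul(233, -225)) = Add(Pow(Add(Mul(3, 5), -1), 2), Mul(233, -225)) = Add(Pow(Add(15, -1), 2), -52425) = Add(Pow(14, 2), -52425) = Add(196, -52425) = -52229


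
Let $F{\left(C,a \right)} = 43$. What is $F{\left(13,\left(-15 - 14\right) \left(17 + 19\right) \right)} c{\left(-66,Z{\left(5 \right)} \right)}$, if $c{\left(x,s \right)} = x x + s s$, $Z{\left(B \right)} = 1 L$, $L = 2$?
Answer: $187480$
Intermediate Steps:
$Z{\left(B \right)} = 2$ ($Z{\left(B \right)} = 1 \cdot 2 = 2$)
$c{\left(x,s \right)} = s^{2} + x^{2}$ ($c{\left(x,s \right)} = x^{2} + s^{2} = s^{2} + x^{2}$)
$F{\left(13,\left(-15 - 14\right) \left(17 + 19\right) \right)} c{\left(-66,Z{\left(5 \right)} \right)} = 43 \left(2^{2} + \left(-66\right)^{2}\right) = 43 \left(4 + 4356\right) = 43 \cdot 4360 = 187480$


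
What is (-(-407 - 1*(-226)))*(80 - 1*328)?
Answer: -44888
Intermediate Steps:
(-(-407 - 1*(-226)))*(80 - 1*328) = (-(-407 + 226))*(80 - 328) = -1*(-181)*(-248) = 181*(-248) = -44888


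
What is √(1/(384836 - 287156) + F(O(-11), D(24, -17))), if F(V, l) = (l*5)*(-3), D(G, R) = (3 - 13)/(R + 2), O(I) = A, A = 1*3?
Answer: I*√5963357895/24420 ≈ 3.1623*I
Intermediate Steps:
A = 3
O(I) = 3
D(G, R) = -10/(2 + R)
F(V, l) = -15*l (F(V, l) = (5*l)*(-3) = -15*l)
√(1/(384836 - 287156) + F(O(-11), D(24, -17))) = √(1/(384836 - 287156) - (-150)/(2 - 17)) = √(1/97680 - (-150)/(-15)) = √(1/97680 - (-150)*(-1)/15) = √(1/97680 - 15*⅔) = √(1/97680 - 10) = √(-976799/97680) = I*√5963357895/24420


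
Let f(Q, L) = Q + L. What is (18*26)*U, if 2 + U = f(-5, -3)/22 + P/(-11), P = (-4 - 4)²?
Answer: -42120/11 ≈ -3829.1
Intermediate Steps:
P = 64 (P = (-8)² = 64)
f(Q, L) = L + Q
U = -90/11 (U = -2 + ((-3 - 5)/22 + 64/(-11)) = -2 + (-8*1/22 + 64*(-1/11)) = -2 + (-4/11 - 64/11) = -2 - 68/11 = -90/11 ≈ -8.1818)
(18*26)*U = (18*26)*(-90/11) = 468*(-90/11) = -42120/11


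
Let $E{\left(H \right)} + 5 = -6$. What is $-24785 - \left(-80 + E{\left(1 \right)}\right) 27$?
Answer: $-22328$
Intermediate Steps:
$E{\left(H \right)} = -11$ ($E{\left(H \right)} = -5 - 6 = -11$)
$-24785 - \left(-80 + E{\left(1 \right)}\right) 27 = -24785 - \left(-80 - 11\right) 27 = -24785 - \left(-91\right) 27 = -24785 - -2457 = -24785 + 2457 = -22328$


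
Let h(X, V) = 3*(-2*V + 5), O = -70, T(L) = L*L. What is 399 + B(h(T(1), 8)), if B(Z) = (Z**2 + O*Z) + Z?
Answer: 3765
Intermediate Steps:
T(L) = L**2
h(X, V) = 15 - 6*V (h(X, V) = 3*(5 - 2*V) = 15 - 6*V)
B(Z) = Z**2 - 69*Z (B(Z) = (Z**2 - 70*Z) + Z = Z**2 - 69*Z)
399 + B(h(T(1), 8)) = 399 + (15 - 6*8)*(-69 + (15 - 6*8)) = 399 + (15 - 48)*(-69 + (15 - 48)) = 399 - 33*(-69 - 33) = 399 - 33*(-102) = 399 + 3366 = 3765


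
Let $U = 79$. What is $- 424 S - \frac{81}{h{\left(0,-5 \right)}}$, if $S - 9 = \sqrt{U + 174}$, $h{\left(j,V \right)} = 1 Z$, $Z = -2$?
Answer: $- \frac{7551}{2} - 424 \sqrt{253} \approx -10520.0$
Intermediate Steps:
$h{\left(j,V \right)} = -2$ ($h{\left(j,V \right)} = 1 \left(-2\right) = -2$)
$S = 9 + \sqrt{253}$ ($S = 9 + \sqrt{79 + 174} = 9 + \sqrt{253} \approx 24.906$)
$- 424 S - \frac{81}{h{\left(0,-5 \right)}} = - 424 \left(9 + \sqrt{253}\right) - \frac{81}{-2} = \left(-3816 - 424 \sqrt{253}\right) - - \frac{81}{2} = \left(-3816 - 424 \sqrt{253}\right) + \frac{81}{2} = - \frac{7551}{2} - 424 \sqrt{253}$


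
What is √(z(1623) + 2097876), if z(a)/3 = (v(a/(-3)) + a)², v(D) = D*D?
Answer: 2*√64961657781 ≈ 5.0975e+5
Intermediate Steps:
v(D) = D²
z(a) = 3*(a + a²/9)² (z(a) = 3*((a/(-3))² + a)² = 3*((a*(-⅓))² + a)² = 3*((-a/3)² + a)² = 3*(a²/9 + a)² = 3*(a + a²/9)²)
√(z(1623) + 2097876) = √((1/27)*1623²*(9 + 1623)² + 2097876) = √((1/27)*2634129*1632² + 2097876) = √((1/27)*2634129*2663424 + 2097876) = √(259844533248 + 2097876) = √259846631124 = 2*√64961657781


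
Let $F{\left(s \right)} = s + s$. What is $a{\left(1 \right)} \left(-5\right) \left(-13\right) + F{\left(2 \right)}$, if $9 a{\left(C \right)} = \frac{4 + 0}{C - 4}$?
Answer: $- \frac{152}{27} \approx -5.6296$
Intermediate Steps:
$a{\left(C \right)} = \frac{4}{9 \left(-4 + C\right)}$ ($a{\left(C \right)} = \frac{\left(4 + 0\right) \frac{1}{C - 4}}{9} = \frac{4 \frac{1}{-4 + C}}{9} = \frac{4}{9 \left(-4 + C\right)}$)
$F{\left(s \right)} = 2 s$
$a{\left(1 \right)} \left(-5\right) \left(-13\right) + F{\left(2 \right)} = \frac{4}{9 \left(-4 + 1\right)} \left(-5\right) \left(-13\right) + 2 \cdot 2 = \frac{4}{9 \left(-3\right)} \left(-5\right) \left(-13\right) + 4 = \frac{4}{9} \left(- \frac{1}{3}\right) \left(-5\right) \left(-13\right) + 4 = \left(- \frac{4}{27}\right) \left(-5\right) \left(-13\right) + 4 = \frac{20}{27} \left(-13\right) + 4 = - \frac{260}{27} + 4 = - \frac{152}{27}$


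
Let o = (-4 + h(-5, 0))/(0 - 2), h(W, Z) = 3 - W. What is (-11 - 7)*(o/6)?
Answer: 6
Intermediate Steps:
o = -2 (o = (-4 + (3 - 1*(-5)))/(0 - 2) = (-4 + (3 + 5))/(-2) = (-4 + 8)*(-½) = 4*(-½) = -2)
(-11 - 7)*(o/6) = (-11 - 7)*(-2/6) = -(-36)/6 = -18*(-⅓) = 6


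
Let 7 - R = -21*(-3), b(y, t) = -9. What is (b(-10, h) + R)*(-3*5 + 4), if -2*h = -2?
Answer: 715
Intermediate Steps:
h = 1 (h = -½*(-2) = 1)
R = -56 (R = 7 - (-21)*(-3) = 7 - 1*63 = 7 - 63 = -56)
(b(-10, h) + R)*(-3*5 + 4) = (-9 - 56)*(-3*5 + 4) = -65*(-15 + 4) = -65*(-11) = 715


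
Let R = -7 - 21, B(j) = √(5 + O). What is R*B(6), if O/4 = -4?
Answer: -28*I*√11 ≈ -92.865*I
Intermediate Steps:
O = -16 (O = 4*(-4) = -16)
B(j) = I*√11 (B(j) = √(5 - 16) = √(-11) = I*√11)
R = -28
R*B(6) = -28*I*√11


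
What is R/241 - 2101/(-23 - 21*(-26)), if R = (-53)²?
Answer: 962766/126043 ≈ 7.6384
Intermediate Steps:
R = 2809
R/241 - 2101/(-23 - 21*(-26)) = 2809/241 - 2101/(-23 - 21*(-26)) = 2809*(1/241) - 2101/(-23 + 546) = 2809/241 - 2101/523 = 962766/126043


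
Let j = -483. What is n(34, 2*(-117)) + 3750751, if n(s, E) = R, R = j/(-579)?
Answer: 723895104/193 ≈ 3.7508e+6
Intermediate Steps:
R = 161/193 (R = -483/(-579) = -483*(-1/579) = 161/193 ≈ 0.83420)
n(s, E) = 161/193
n(34, 2*(-117)) + 3750751 = 161/193 + 3750751 = 723895104/193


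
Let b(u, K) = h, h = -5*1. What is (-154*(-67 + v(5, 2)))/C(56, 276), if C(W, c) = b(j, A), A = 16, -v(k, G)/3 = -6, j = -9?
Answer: -7546/5 ≈ -1509.2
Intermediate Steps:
v(k, G) = 18 (v(k, G) = -3*(-6) = 18)
h = -5
b(u, K) = -5
C(W, c) = -5
(-154*(-67 + v(5, 2)))/C(56, 276) = -154*(-67 + 18)/(-5) = -154*(-49)*(-1/5) = 7546*(-1/5) = -7546/5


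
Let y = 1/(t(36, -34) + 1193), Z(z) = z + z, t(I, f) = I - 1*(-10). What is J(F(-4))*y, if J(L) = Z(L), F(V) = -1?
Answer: -2/1239 ≈ -0.0016142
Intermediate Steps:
t(I, f) = 10 + I (t(I, f) = I + 10 = 10 + I)
Z(z) = 2*z
y = 1/1239 (y = 1/((10 + 36) + 1193) = 1/(46 + 1193) = 1/1239 ≈ 0.00080710)
J(L) = 2*L
J(F(-4))*y = (2*(-1))*(1/1239) = -2*1/1239 = -2/1239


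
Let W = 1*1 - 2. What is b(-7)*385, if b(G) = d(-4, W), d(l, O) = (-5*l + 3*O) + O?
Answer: 6160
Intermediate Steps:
W = -1 (W = 1 - 2 = -1)
d(l, O) = -5*l + 4*O
b(G) = 16 (b(G) = -5*(-4) + 4*(-1) = 20 - 4 = 16)
b(-7)*385 = 16*385 = 6160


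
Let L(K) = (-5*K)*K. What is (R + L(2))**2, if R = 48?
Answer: 784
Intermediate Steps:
L(K) = -5*K**2
(R + L(2))**2 = (48 - 5*2**2)**2 = (48 - 5*4)**2 = (48 - 20)**2 = 28**2 = 784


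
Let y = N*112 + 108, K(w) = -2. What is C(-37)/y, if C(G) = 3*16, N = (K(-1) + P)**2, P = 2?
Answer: 4/9 ≈ 0.44444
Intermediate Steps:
N = 0 (N = (-2 + 2)**2 = 0**2 = 0)
C(G) = 48
y = 108 (y = 0*112 + 108 = 0 + 108 = 108)
C(-37)/y = 48/108 = 48*(1/108) = 4/9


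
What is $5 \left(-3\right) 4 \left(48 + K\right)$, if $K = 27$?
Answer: $-4500$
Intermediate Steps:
$5 \left(-3\right) 4 \left(48 + K\right) = 5 \left(-3\right) 4 \left(48 + 27\right) = \left(-15\right) 4 \cdot 75 = \left(-60\right) 75 = -4500$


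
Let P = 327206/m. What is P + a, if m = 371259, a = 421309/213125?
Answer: 226150536781/79124574375 ≈ 2.8582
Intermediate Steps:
a = 421309/213125 (a = 421309*(1/213125) = 421309/213125 ≈ 1.9768)
P = 327206/371259 ≈ 0.88134
P + a = 327206/371259 + 421309/213125 = 226150536781/79124574375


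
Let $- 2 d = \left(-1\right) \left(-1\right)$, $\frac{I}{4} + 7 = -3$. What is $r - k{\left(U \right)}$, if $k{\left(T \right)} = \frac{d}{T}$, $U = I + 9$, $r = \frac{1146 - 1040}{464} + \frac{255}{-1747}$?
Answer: $\frac{833709}{12564424} \approx 0.066355$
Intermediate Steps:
$I = -40$ ($I = -28 + 4 \left(-3\right) = -28 - 12 = -40$)
$r = \frac{33431}{405304}$ ($r = \left(1146 - 1040\right) \frac{1}{464} + 255 \left(- \frac{1}{1747}\right) = 106 \cdot \frac{1}{464} - \frac{255}{1747} = \frac{53}{232} - \frac{255}{1747} = \frac{33431}{405304} \approx 0.082484$)
$U = -31$ ($U = -40 + 9 = -31$)
$d = - \frac{1}{2}$ ($d = - \frac{\left(-1\right) \left(-1\right)}{2} = \left(- \frac{1}{2}\right) 1 = - \frac{1}{2} \approx -0.5$)
$k{\left(T \right)} = - \frac{1}{2 T}$
$r - k{\left(U \right)} = \frac{33431}{405304} - - \frac{1}{2 \left(-31\right)} = \frac{33431}{405304} - \left(- \frac{1}{2}\right) \left(- \frac{1}{31}\right) = \frac{33431}{405304} - \frac{1}{62} = \frac{833709}{12564424}$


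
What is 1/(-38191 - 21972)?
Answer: -1/60163 ≈ -1.6622e-5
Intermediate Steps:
1/(-38191 - 21972) = 1/(-60163) = -1/60163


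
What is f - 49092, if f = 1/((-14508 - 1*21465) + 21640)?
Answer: -703635637/14333 ≈ -49092.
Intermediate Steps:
f = -1/14333 (f = 1/((-14508 - 21465) + 21640) = 1/(-35973 + 21640) = 1/(-14333) = -1/14333 ≈ -6.9769e-5)
f - 49092 = -1/14333 - 49092 = -703635637/14333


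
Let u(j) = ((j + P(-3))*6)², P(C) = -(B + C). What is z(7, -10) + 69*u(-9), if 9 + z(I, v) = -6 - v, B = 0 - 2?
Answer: 39739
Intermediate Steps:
B = -2
P(C) = 2 - C (P(C) = -(-2 + C) = 2 - C)
z(I, v) = -15 - v (z(I, v) = -9 + (-6 - v) = -15 - v)
u(j) = (30 + 6*j)² (u(j) = ((j + (2 - 1*(-3)))*6)² = ((j + (2 + 3))*6)² = ((j + 5)*6)² = ((5 + j)*6)² = (30 + 6*j)²)
z(7, -10) + 69*u(-9) = (-15 - 1*(-10)) + 69*(36*(5 - 9)²) = (-15 + 10) + 69*(36*(-4)²) = -5 + 69*(36*16) = -5 + 69*576 = -5 + 39744 = 39739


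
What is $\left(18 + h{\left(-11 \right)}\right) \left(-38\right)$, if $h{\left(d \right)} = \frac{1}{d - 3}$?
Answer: $- \frac{4769}{7} \approx -681.29$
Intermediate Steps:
$h{\left(d \right)} = \frac{1}{-3 + d}$
$\left(18 + h{\left(-11 \right)}\right) \left(-38\right) = \left(18 + \frac{1}{-3 - 11}\right) \left(-38\right) = \left(18 + \frac{1}{-14}\right) \left(-38\right) = \left(18 - \frac{1}{14}\right) \left(-38\right) = \frac{251}{14} \left(-38\right) = - \frac{4769}{7}$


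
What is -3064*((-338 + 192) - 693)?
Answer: 2570696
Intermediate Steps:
-3064*((-338 + 192) - 693) = -3064*(-146 - 693) = -3064*(-839) = 2570696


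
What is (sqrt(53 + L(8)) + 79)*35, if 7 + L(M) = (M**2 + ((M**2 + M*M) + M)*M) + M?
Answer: 2765 + 105*sqrt(134) ≈ 3980.5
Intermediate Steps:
L(M) = -7 + M + M**2 + M*(M + 2*M**2) (L(M) = -7 + ((M**2 + ((M**2 + M*M) + M)*M) + M) = -7 + ((M**2 + ((M**2 + M**2) + M)*M) + M) = -7 + ((M**2 + (2*M**2 + M)*M) + M) = -7 + ((M**2 + (M + 2*M**2)*M) + M) = -7 + ((M**2 + M*(M + 2*M**2)) + M) = -7 + (M + M**2 + M*(M + 2*M**2)) = -7 + M + M**2 + M*(M + 2*M**2))
(sqrt(53 + L(8)) + 79)*35 = (sqrt(53 + (-7 + 8 + 2*8**2 + 2*8**3)) + 79)*35 = (sqrt(53 + (-7 + 8 + 2*64 + 2*512)) + 79)*35 = (sqrt(53 + (-7 + 8 + 128 + 1024)) + 79)*35 = (sqrt(53 + 1153) + 79)*35 = (sqrt(1206) + 79)*35 = (3*sqrt(134) + 79)*35 = (79 + 3*sqrt(134))*35 = 2765 + 105*sqrt(134)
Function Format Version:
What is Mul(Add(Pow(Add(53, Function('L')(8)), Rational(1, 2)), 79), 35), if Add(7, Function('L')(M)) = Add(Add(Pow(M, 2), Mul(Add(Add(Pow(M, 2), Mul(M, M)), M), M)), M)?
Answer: Add(2765, Mul(105, Pow(134, Rational(1, 2)))) ≈ 3980.5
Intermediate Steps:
Function('L')(M) = Add(-7, M, Pow(M, 2), Mul(M, Add(M, Mul(2, Pow(M, 2))))) (Function('L')(M) = Add(-7, Add(Add(Pow(M, 2), Mul(Add(Add(Pow(M, 2), Mul(M, M)), M), M)), M)) = Add(-7, Add(Add(Pow(M, 2), Mul(Add(Add(Pow(M, 2), Pow(M, 2)), M), M)), M)) = Add(-7, Add(Add(Pow(M, 2), Mul(Add(Mul(2, Pow(M, 2)), M), M)), M)) = Add(-7, Add(Add(Pow(M, 2), Mul(Add(M, Mul(2, Pow(M, 2))), M)), M)) = Add(-7, Add(Add(Pow(M, 2), Mul(M, Add(M, Mul(2, Pow(M, 2))))), M)) = Add(-7, Add(M, Pow(M, 2), Mul(M, Add(M, Mul(2, Pow(M, 2)))))) = Add(-7, M, Pow(M, 2), Mul(M, Add(M, Mul(2, Pow(M, 2))))))
Mul(Add(Pow(Add(53, Function('L')(8)), Rational(1, 2)), 79), 35) = Mul(Add(Pow(Add(53, Add(-7, 8, Mul(2, Pow(8, 2)), Mul(2, Pow(8, 3)))), Rational(1, 2)), 79), 35) = Mul(Add(Pow(Add(53, Add(-7, 8, Mul(2, 64), Mul(2, 512))), Rational(1, 2)), 79), 35) = Mul(Add(Pow(Add(53, Add(-7, 8, 128, 1024)), Rational(1, 2)), 79), 35) = Mul(Add(Pow(Add(53, 1153), Rational(1, 2)), 79), 35) = Mul(Add(Pow(1206, Rational(1, 2)), 79), 35) = Mul(Add(Mul(3, Pow(134, Rational(1, 2))), 79), 35) = Mul(Add(79, Mul(3, Pow(134, Rational(1, 2)))), 35) = Add(2765, Mul(105, Pow(134, Rational(1, 2))))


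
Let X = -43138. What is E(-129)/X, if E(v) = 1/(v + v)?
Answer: 1/11129604 ≈ 8.9850e-8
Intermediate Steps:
E(v) = 1/(2*v)
E(-129)/X = ((1/2)/(-129))/(-43138) = ((1/2)*(-1/129))*(-1/43138) = -1/258*(-1/43138) = 1/11129604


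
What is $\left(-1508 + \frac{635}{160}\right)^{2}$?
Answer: $\frac{2316400641}{1024} \approx 2.2621 \cdot 10^{6}$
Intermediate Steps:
$\left(-1508 + \frac{635}{160}\right)^{2} = \left(-1508 + 635 \cdot \frac{1}{160}\right)^{2} = \left(-1508 + \frac{127}{32}\right)^{2} = \left(- \frac{48129}{32}\right)^{2} = \frac{2316400641}{1024}$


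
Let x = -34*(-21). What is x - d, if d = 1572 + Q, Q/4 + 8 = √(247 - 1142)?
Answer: -826 - 4*I*√895 ≈ -826.0 - 119.67*I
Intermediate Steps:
x = 714
Q = -32 + 4*I*√895 (Q = -32 + 4*√(247 - 1142) = -32 + 4*√(-895) = -32 + 4*(I*√895) = -32 + 4*I*√895 ≈ -32.0 + 119.67*I)
d = 1540 + 4*I*√895 (d = 1572 + (-32 + 4*I*√895) = 1540 + 4*I*√895 ≈ 1540.0 + 119.67*I)
x - d = 714 - (1540 + 4*I*√895) = 714 + (-1540 - 4*I*√895) = -826 - 4*I*√895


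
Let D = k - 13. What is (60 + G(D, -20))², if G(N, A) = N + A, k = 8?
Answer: 1225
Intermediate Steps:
D = -5 (D = 8 - 13 = -5)
G(N, A) = A + N
(60 + G(D, -20))² = (60 + (-20 - 5))² = (60 - 25)² = 35² = 1225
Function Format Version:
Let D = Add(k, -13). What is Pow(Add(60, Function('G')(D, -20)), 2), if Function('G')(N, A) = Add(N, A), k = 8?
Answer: 1225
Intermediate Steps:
D = -5 (D = Add(8, -13) = -5)
Function('G')(N, A) = Add(A, N)
Pow(Add(60, Function('G')(D, -20)), 2) = Pow(Add(60, Add(-20, -5)), 2) = Pow(Add(60, -25), 2) = Pow(35, 2) = 1225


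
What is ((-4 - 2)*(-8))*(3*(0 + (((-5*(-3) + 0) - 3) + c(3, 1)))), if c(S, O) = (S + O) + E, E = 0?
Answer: 2304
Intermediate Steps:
c(S, O) = O + S (c(S, O) = (S + O) + 0 = (O + S) + 0 = O + S)
((-4 - 2)*(-8))*(3*(0 + (((-5*(-3) + 0) - 3) + c(3, 1)))) = ((-4 - 2)*(-8))*(3*(0 + (((-5*(-3) + 0) - 3) + (1 + 3)))) = (-6*(-8))*(3*(0 + (((15 + 0) - 3) + 4))) = 48*(3*(0 + ((15 - 3) + 4))) = 48*(3*(0 + (12 + 4))) = 48*(3*(0 + 16)) = 48*(3*16) = 48*48 = 2304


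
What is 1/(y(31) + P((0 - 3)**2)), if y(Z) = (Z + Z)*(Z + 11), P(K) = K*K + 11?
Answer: 1/2696 ≈ 0.00037092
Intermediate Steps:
P(K) = 11 + K**2 (P(K) = K**2 + 11 = 11 + K**2)
y(Z) = 2*Z*(11 + Z) (y(Z) = (2*Z)*(11 + Z) = 2*Z*(11 + Z))
1/(y(31) + P((0 - 3)**2)) = 1/(2*31*(11 + 31) + (11 + ((0 - 3)**2)**2)) = 1/(2*31*42 + (11 + ((-3)**2)**2)) = 1/(2604 + (11 + 9**2)) = 1/(2604 + (11 + 81)) = 1/(2604 + 92) = 1/2696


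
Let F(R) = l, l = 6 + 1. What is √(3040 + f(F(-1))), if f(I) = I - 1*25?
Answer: √3022 ≈ 54.973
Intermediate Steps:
l = 7
F(R) = 7
f(I) = -25 + I (f(I) = I - 25 = -25 + I)
√(3040 + f(F(-1))) = √(3040 + (-25 + 7)) = √(3040 - 18) = √3022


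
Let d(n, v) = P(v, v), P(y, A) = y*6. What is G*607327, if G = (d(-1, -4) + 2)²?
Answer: 293946268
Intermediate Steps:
P(y, A) = 6*y
d(n, v) = 6*v
G = 484 (G = (6*(-4) + 2)² = (-24 + 2)² = (-22)² = 484)
G*607327 = 484*607327 = 293946268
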